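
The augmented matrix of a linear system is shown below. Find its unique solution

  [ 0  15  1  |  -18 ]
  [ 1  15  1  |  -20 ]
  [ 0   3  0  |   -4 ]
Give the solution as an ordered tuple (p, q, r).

R1 ↔ R2
  [ 1  15  1  |  -20 ]
  [ 0  15  1  |  -18 ]
  [ 0   3  0  |   -4 ]
R2 := 1/15·R2
  [ 1  15     1  |   -20 ]
  [ 0   1  1/15  |  -6/5 ]
  [ 0   3     0  |    -4 ]
R3 := R3 − 3·R2
  [ 1  15     1  |   -20 ]
  [ 0   1  1/15  |  -6/5 ]
  [ 0   0  -1/5  |  -2/5 ]
R3 := -5·R3
  [ 1  15     1  |   -20 ]
  [ 0   1  1/15  |  -6/5 ]
  [ 0   0     1  |     2 ]
R2 := R2 − 1/15·R3
  [ 1  15  1  |   -20 ]
  [ 0   1  0  |  -4/3 ]
  [ 0   0  1  |     2 ]
R1 := R1 − R3
  [ 1  15  0  |   -22 ]
  [ 0   1  0  |  -4/3 ]
  [ 0   0  1  |     2 ]
R1 := R1 − 15·R2
  [ 1  0  0  |    -2 ]
  [ 0  1  0  |  -4/3 ]
  [ 0  0  1  |     2 ]
Reading off the last column: p = -2, q = -4/3, r = 2.

(-2, -4/3, 2)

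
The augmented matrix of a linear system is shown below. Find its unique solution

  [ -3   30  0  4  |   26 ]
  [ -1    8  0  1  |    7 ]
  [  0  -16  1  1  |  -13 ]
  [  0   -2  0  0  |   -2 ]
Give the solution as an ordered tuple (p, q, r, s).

r1 ← -1/3·r1
  [  1  -10  0  -4/3  |  -26/3 ]
  [ -1    8  0     1  |      7 ]
  [  0  -16  1     1  |    -13 ]
  [  0   -2  0     0  |     -2 ]
r2 ← r2 + r1
  [ 1  -10  0  -4/3  |  -26/3 ]
  [ 0   -2  0  -1/3  |   -5/3 ]
  [ 0  -16  1     1  |    -13 ]
  [ 0   -2  0     0  |     -2 ]
r2 ← -1/2·r2
  [ 1  -10  0  -4/3  |  -26/3 ]
  [ 0    1  0   1/6  |    5/6 ]
  [ 0  -16  1     1  |    -13 ]
  [ 0   -2  0     0  |     -2 ]
r3 ← r3 + 16·r2
  [ 1  -10  0  -4/3  |  -26/3 ]
  [ 0    1  0   1/6  |    5/6 ]
  [ 0    0  1  11/3  |    1/3 ]
  [ 0   -2  0     0  |     -2 ]
r4 ← r4 + 2·r2
  [ 1  -10  0  -4/3  |  -26/3 ]
  [ 0    1  0   1/6  |    5/6 ]
  [ 0    0  1  11/3  |    1/3 ]
  [ 0    0  0   1/3  |   -1/3 ]
r4 ← 3·r4
  [ 1  -10  0  -4/3  |  -26/3 ]
  [ 0    1  0   1/6  |    5/6 ]
  [ 0    0  1  11/3  |    1/3 ]
  [ 0    0  0     1  |     -1 ]
r3 ← r3 − 11/3·r4
  [ 1  -10  0  -4/3  |  -26/3 ]
  [ 0    1  0   1/6  |    5/6 ]
  [ 0    0  1     0  |      4 ]
  [ 0    0  0     1  |     -1 ]
r2 ← r2 − 1/6·r4
  [ 1  -10  0  -4/3  |  -26/3 ]
  [ 0    1  0     0  |      1 ]
  [ 0    0  1     0  |      4 ]
  [ 0    0  0     1  |     -1 ]
r1 ← r1 + 4/3·r4
  [ 1  -10  0  0  |  -10 ]
  [ 0    1  0  0  |    1 ]
  [ 0    0  1  0  |    4 ]
  [ 0    0  0  1  |   -1 ]
r1 ← r1 + 10·r2
  [ 1  0  0  0  |   0 ]
  [ 0  1  0  0  |   1 ]
  [ 0  0  1  0  |   4 ]
  [ 0  0  0  1  |  -1 ]
Reading off the last column: p = 0, q = 1, r = 4, s = -1.

(0, 1, 4, -1)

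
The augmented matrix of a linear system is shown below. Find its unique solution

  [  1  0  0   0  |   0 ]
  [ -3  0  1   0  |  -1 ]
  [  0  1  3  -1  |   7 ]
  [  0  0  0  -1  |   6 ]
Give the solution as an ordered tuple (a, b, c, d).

(0, 4, -1, -6)

Add 3 times r1 to r2.
  [ 1  0  0   0  |   0 ]
  [ 0  0  1   0  |  -1 ]
  [ 0  1  3  -1  |   7 ]
  [ 0  0  0  -1  |   6 ]
Swap r2 and r3.
  [ 1  0  0   0  |   0 ]
  [ 0  1  3  -1  |   7 ]
  [ 0  0  1   0  |  -1 ]
  [ 0  0  0  -1  |   6 ]
Multiply r4 by -1.
  [ 1  0  0   0  |   0 ]
  [ 0  1  3  -1  |   7 ]
  [ 0  0  1   0  |  -1 ]
  [ 0  0  0   1  |  -6 ]
Add r4 to r2.
  [ 1  0  0  0  |   0 ]
  [ 0  1  3  0  |   1 ]
  [ 0  0  1  0  |  -1 ]
  [ 0  0  0  1  |  -6 ]
Subtract 3 times r3 from r2.
  [ 1  0  0  0  |   0 ]
  [ 0  1  0  0  |   4 ]
  [ 0  0  1  0  |  -1 ]
  [ 0  0  0  1  |  -6 ]
Reading off the last column: a = 0, b = 4, c = -1, d = -6.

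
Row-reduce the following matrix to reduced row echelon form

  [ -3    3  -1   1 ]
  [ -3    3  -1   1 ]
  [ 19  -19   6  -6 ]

r1 -> -1/3·r1
  [  1   -1  1/3  -1/3 ]
  [ -3    3   -1     1 ]
  [ 19  -19    6    -6 ]
r2 -> r2 + 3·r1
  [  1   -1  1/3  -1/3 ]
  [  0    0    0     0 ]
  [ 19  -19    6    -6 ]
r3 -> r3 − 19·r1
  [ 1  -1   1/3  -1/3 ]
  [ 0   0     0     0 ]
  [ 0   0  -1/3   1/3 ]
r2 <=> r3
  [ 1  -1   1/3  -1/3 ]
  [ 0   0  -1/3   1/3 ]
  [ 0   0     0     0 ]
r2 -> -3·r2
  [ 1  -1  1/3  -1/3 ]
  [ 0   0    1    -1 ]
  [ 0   0    0     0 ]
r1 -> r1 − 1/3·r2
  [ 1  -1  0   0 ]
  [ 0   0  1  -1 ]
  [ 0   0  0   0 ]

[[1, -1, 0, 0], [0, 0, 1, -1], [0, 0, 0, 0]]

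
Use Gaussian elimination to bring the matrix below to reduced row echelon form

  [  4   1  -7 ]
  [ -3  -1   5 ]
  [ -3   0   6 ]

[[1, 0, -2], [0, 1, 1], [0, 0, 0]]

r1 := 1/4·r1
r2 := r2 + 3·r1
r3 := r3 + 3·r1
r2 := -4·r2
r3 := r3 − 3/4·r2
r1 := r1 − 1/4·r2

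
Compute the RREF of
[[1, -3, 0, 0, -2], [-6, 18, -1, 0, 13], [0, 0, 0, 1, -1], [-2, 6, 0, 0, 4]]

R2 -> R2 + 6·R1
  [  1  -3   0  0  -2 ]
  [  0   0  -1  0   1 ]
  [  0   0   0  1  -1 ]
  [ -2   6   0  0   4 ]
R4 -> R4 + 2·R1
  [ 1  -3   0  0  -2 ]
  [ 0   0  -1  0   1 ]
  [ 0   0   0  1  -1 ]
  [ 0   0   0  0   0 ]
R2 -> -1·R2
  [ 1  -3  0  0  -2 ]
  [ 0   0  1  0  -1 ]
  [ 0   0  0  1  -1 ]
  [ 0   0  0  0   0 ]

[[1, -3, 0, 0, -2], [0, 0, 1, 0, -1], [0, 0, 0, 1, -1], [0, 0, 0, 0, 0]]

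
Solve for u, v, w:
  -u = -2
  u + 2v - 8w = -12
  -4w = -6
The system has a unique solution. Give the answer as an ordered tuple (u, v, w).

(2, -1, 3/2)

Form the augmented matrix and row-reduce:
  [ -1  0   0  |   -2 ]
  [  1  2  -8  |  -12 ]
  [  0  0  -4  |   -6 ]
ρ1 ← -1·ρ1
  [ 1  0   0  |    2 ]
  [ 1  2  -8  |  -12 ]
  [ 0  0  -4  |   -6 ]
ρ2 ← ρ2 − ρ1
  [ 1  0   0  |    2 ]
  [ 0  2  -8  |  -14 ]
  [ 0  0  -4  |   -6 ]
ρ2 ← 1/2·ρ2
  [ 1  0   0  |   2 ]
  [ 0  1  -4  |  -7 ]
  [ 0  0  -4  |  -6 ]
ρ3 ← -1/4·ρ3
  [ 1  0   0  |    2 ]
  [ 0  1  -4  |   -7 ]
  [ 0  0   1  |  3/2 ]
ρ2 ← ρ2 + 4·ρ3
  [ 1  0  0  |    2 ]
  [ 0  1  0  |   -1 ]
  [ 0  0  1  |  3/2 ]
Reading off the last column: u = 2, v = -1, w = 3/2.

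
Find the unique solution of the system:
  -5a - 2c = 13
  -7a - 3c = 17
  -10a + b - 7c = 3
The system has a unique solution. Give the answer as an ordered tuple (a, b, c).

Form the augmented matrix and row-reduce:
  [  -5  0  -2  |  13 ]
  [  -7  0  -3  |  17 ]
  [ -10  1  -7  |   3 ]
Multiply r1 by -1/5.
  [   1  0  2/5  |  -13/5 ]
  [  -7  0   -3  |     17 ]
  [ -10  1   -7  |      3 ]
Add 7 times r1 to r2.
  [   1  0   2/5  |  -13/5 ]
  [   0  0  -1/5  |   -6/5 ]
  [ -10  1    -7  |      3 ]
Add 10 times r1 to r3.
  [ 1  0   2/5  |  -13/5 ]
  [ 0  0  -1/5  |   -6/5 ]
  [ 0  1    -3  |    -23 ]
Swap r2 and r3.
  [ 1  0   2/5  |  -13/5 ]
  [ 0  1    -3  |    -23 ]
  [ 0  0  -1/5  |   -6/5 ]
Multiply r3 by -5.
  [ 1  0  2/5  |  -13/5 ]
  [ 0  1   -3  |    -23 ]
  [ 0  0    1  |      6 ]
Add 3 times r3 to r2.
  [ 1  0  2/5  |  -13/5 ]
  [ 0  1    0  |     -5 ]
  [ 0  0    1  |      6 ]
Subtract 2/5 times r3 from r1.
  [ 1  0  0  |  -5 ]
  [ 0  1  0  |  -5 ]
  [ 0  0  1  |   6 ]
Reading off the last column: a = -5, b = -5, c = 6.

(-5, -5, 6)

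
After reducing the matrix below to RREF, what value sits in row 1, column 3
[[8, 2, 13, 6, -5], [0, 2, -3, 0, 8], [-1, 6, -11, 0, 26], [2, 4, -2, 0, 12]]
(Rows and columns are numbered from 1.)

2

R1 → 1/8·R1
R3 → R3 + R1
R4 → R4 − 2·R1
R2 → 1/2·R2
R3 → R3 − 25/4·R2
R4 → R4 − 7/2·R2
R3 → 4/3·R3
R4 → R4 + 3/2·R3
R1 → R1 − 3/4·R3
R1 → R1 − 1/4·R2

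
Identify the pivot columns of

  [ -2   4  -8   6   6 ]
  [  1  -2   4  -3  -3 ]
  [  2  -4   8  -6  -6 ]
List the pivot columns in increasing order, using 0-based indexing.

0

R1 -> -1/2·R1
  [ 1  -2  4  -3  -3 ]
  [ 1  -2  4  -3  -3 ]
  [ 2  -4  8  -6  -6 ]
R2 -> R2 − R1
  [ 1  -2  4  -3  -3 ]
  [ 0   0  0   0   0 ]
  [ 2  -4  8  -6  -6 ]
R3 -> R3 − 2·R1
  [ 1  -2  4  -3  -3 ]
  [ 0   0  0   0   0 ]
  [ 0   0  0   0   0 ]
Pivot columns are the columns containing a leading 1.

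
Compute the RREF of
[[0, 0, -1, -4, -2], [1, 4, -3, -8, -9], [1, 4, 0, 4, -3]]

[[1, 4, 0, 4, -3], [0, 0, 1, 4, 2], [0, 0, 0, 0, 0]]

R1 <=> R2
  [ 1  4  -3  -8  -9 ]
  [ 0  0  -1  -4  -2 ]
  [ 1  4   0   4  -3 ]
R3 -> R3 − R1
  [ 1  4  -3  -8  -9 ]
  [ 0  0  -1  -4  -2 ]
  [ 0  0   3  12   6 ]
R2 -> -1·R2
  [ 1  4  -3  -8  -9 ]
  [ 0  0   1   4   2 ]
  [ 0  0   3  12   6 ]
R3 -> R3 − 3·R2
  [ 1  4  -3  -8  -9 ]
  [ 0  0   1   4   2 ]
  [ 0  0   0   0   0 ]
R1 -> R1 + 3·R2
  [ 1  4  0  4  -3 ]
  [ 0  0  1  4   2 ]
  [ 0  0  0  0   0 ]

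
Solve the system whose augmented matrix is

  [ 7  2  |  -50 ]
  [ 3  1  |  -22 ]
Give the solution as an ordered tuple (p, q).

ρ1 ← 1/7·ρ1
ρ2 ← ρ2 − 3·ρ1
ρ2 ← 7·ρ2
ρ1 ← ρ1 − 2/7·ρ2
Reading off the last column: p = -6, q = -4.

(-6, -4)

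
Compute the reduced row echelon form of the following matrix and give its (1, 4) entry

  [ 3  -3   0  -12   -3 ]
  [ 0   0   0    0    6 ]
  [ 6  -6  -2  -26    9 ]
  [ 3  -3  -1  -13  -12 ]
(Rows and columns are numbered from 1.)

r1 ← 1/3·r1
  [ 1  -1   0   -4   -1 ]
  [ 0   0   0    0    6 ]
  [ 6  -6  -2  -26    9 ]
  [ 3  -3  -1  -13  -12 ]
r3 ← r3 − 6·r1
  [ 1  -1   0   -4   -1 ]
  [ 0   0   0    0    6 ]
  [ 0   0  -2   -2   15 ]
  [ 3  -3  -1  -13  -12 ]
r4 ← r4 − 3·r1
  [ 1  -1   0  -4  -1 ]
  [ 0   0   0   0   6 ]
  [ 0   0  -2  -2  15 ]
  [ 0   0  -1  -1  -9 ]
r2 <=> r3
  [ 1  -1   0  -4  -1 ]
  [ 0   0  -2  -2  15 ]
  [ 0   0   0   0   6 ]
  [ 0   0  -1  -1  -9 ]
r2 ← -1/2·r2
  [ 1  -1   0  -4     -1 ]
  [ 0   0   1   1  -15/2 ]
  [ 0   0   0   0      6 ]
  [ 0   0  -1  -1     -9 ]
r4 ← r4 + r2
  [ 1  -1  0  -4     -1 ]
  [ 0   0  1   1  -15/2 ]
  [ 0   0  0   0      6 ]
  [ 0   0  0   0  -33/2 ]
r3 ← 1/6·r3
  [ 1  -1  0  -4     -1 ]
  [ 0   0  1   1  -15/2 ]
  [ 0   0  0   0      1 ]
  [ 0   0  0   0  -33/2 ]
r4 ← r4 + 33/2·r3
  [ 1  -1  0  -4     -1 ]
  [ 0   0  1   1  -15/2 ]
  [ 0   0  0   0      1 ]
  [ 0   0  0   0      0 ]
r2 ← r2 + 15/2·r3
  [ 1  -1  0  -4  -1 ]
  [ 0   0  1   1   0 ]
  [ 0   0  0   0   1 ]
  [ 0   0  0   0   0 ]
r1 ← r1 + r3
  [ 1  -1  0  -4  0 ]
  [ 0   0  1   1  0 ]
  [ 0   0  0   0  1 ]
  [ 0   0  0   0  0 ]

-4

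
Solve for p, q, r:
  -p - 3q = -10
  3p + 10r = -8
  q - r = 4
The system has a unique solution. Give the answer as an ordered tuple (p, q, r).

Form the augmented matrix and row-reduce:
  [ -1  -3   0  |  -10 ]
  [  3   0  10  |   -8 ]
  [  0   1  -1  |    4 ]
ρ1 ← -1·ρ1
  [ 1  3   0  |  10 ]
  [ 3  0  10  |  -8 ]
  [ 0  1  -1  |   4 ]
ρ2 ← ρ2 − 3·ρ1
  [ 1   3   0  |   10 ]
  [ 0  -9  10  |  -38 ]
  [ 0   1  -1  |    4 ]
ρ2 ← -1/9·ρ2
  [ 1  3      0  |    10 ]
  [ 0  1  -10/9  |  38/9 ]
  [ 0  1     -1  |     4 ]
ρ3 ← ρ3 − ρ2
  [ 1  3      0  |    10 ]
  [ 0  1  -10/9  |  38/9 ]
  [ 0  0    1/9  |  -2/9 ]
ρ3 ← 9·ρ3
  [ 1  3      0  |    10 ]
  [ 0  1  -10/9  |  38/9 ]
  [ 0  0      1  |    -2 ]
ρ2 ← ρ2 + 10/9·ρ3
  [ 1  3  0  |  10 ]
  [ 0  1  0  |   2 ]
  [ 0  0  1  |  -2 ]
ρ1 ← ρ1 − 3·ρ2
  [ 1  0  0  |   4 ]
  [ 0  1  0  |   2 ]
  [ 0  0  1  |  -2 ]
Reading off the last column: p = 4, q = 2, r = -2.

(4, 2, -2)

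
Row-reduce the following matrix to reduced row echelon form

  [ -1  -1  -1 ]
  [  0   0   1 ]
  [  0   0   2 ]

R1 := -1·R1
  [ 1  1  1 ]
  [ 0  0  1 ]
  [ 0  0  2 ]
R3 := R3 − 2·R2
  [ 1  1  1 ]
  [ 0  0  1 ]
  [ 0  0  0 ]
R1 := R1 − R2
  [ 1  1  0 ]
  [ 0  0  1 ]
  [ 0  0  0 ]

[[1, 1, 0], [0, 0, 1], [0, 0, 0]]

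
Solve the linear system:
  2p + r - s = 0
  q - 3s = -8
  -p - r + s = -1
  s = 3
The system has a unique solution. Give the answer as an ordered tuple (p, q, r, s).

Form the augmented matrix and row-reduce:
  [  2  0   1  -1  |   0 ]
  [  0  1   0  -3  |  -8 ]
  [ -1  0  -1   1  |  -1 ]
  [  0  0   0   1  |   3 ]
Multiply r1 by 1/2.
Add r1 to r3.
Multiply r3 by -2.
Add r4 to r3.
Add 3 times r4 to r2.
Add 1/2 times r4 to r1.
Subtract 1/2 times r3 from r1.
Reading off the last column: p = -1, q = 1, r = 5, s = 3.

(-1, 1, 5, 3)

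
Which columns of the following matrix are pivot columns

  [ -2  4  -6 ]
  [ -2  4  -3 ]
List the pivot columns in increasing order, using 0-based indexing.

ρ1 → -1/2·ρ1
  [  1  -2   3 ]
  [ -2   4  -3 ]
ρ2 → ρ2 + 2·ρ1
  [ 1  -2  3 ]
  [ 0   0  3 ]
ρ2 → 1/3·ρ2
  [ 1  -2  3 ]
  [ 0   0  1 ]
ρ1 → ρ1 − 3·ρ2
  [ 1  -2  0 ]
  [ 0   0  1 ]
Pivot columns are the columns containing a leading 1.

0, 2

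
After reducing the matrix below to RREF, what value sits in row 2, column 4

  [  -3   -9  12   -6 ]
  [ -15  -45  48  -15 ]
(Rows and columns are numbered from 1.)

Multiply r1 by -1/3.
Add 15 times r1 to r2.
Multiply r2 by -1/12.
Add 4 times r2 to r1.

-5/4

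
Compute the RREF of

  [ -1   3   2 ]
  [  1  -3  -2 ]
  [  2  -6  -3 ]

R1 ← -1·R1
  [ 1  -3  -2 ]
  [ 1  -3  -2 ]
  [ 2  -6  -3 ]
R2 ← R2 − R1
  [ 1  -3  -2 ]
  [ 0   0   0 ]
  [ 2  -6  -3 ]
R3 ← R3 − 2·R1
  [ 1  -3  -2 ]
  [ 0   0   0 ]
  [ 0   0   1 ]
R2 ↔ R3
  [ 1  -3  -2 ]
  [ 0   0   1 ]
  [ 0   0   0 ]
R1 ← R1 + 2·R2
  [ 1  -3  0 ]
  [ 0   0  1 ]
  [ 0   0  0 ]

[[1, -3, 0], [0, 0, 1], [0, 0, 0]]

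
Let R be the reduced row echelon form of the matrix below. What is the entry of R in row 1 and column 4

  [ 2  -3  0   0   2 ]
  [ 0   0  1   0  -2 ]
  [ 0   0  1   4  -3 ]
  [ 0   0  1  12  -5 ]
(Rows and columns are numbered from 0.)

r1 ← 1/2·r1
  [ 1  -3/2  0   0   1 ]
  [ 0     0  1   0  -2 ]
  [ 0     0  1   4  -3 ]
  [ 0     0  1  12  -5 ]
r3 ← r3 − r2
  [ 1  -3/2  0   0   1 ]
  [ 0     0  1   0  -2 ]
  [ 0     0  0   4  -1 ]
  [ 0     0  1  12  -5 ]
r4 ← r4 − r2
  [ 1  -3/2  0   0   1 ]
  [ 0     0  1   0  -2 ]
  [ 0     0  0   4  -1 ]
  [ 0     0  0  12  -3 ]
r3 ← 1/4·r3
  [ 1  -3/2  0   0     1 ]
  [ 0     0  1   0    -2 ]
  [ 0     0  0   1  -1/4 ]
  [ 0     0  0  12    -3 ]
r4 ← r4 − 12·r3
  [ 1  -3/2  0  0     1 ]
  [ 0     0  1  0    -2 ]
  [ 0     0  0  1  -1/4 ]
  [ 0     0  0  0     0 ]

-2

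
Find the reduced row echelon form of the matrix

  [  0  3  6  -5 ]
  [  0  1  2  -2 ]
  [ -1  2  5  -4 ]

[[1, 0, -1, 0], [0, 1, 2, 0], [0, 0, 0, 1]]

ρ1 <=> ρ3
  [ -1  2  5  -4 ]
  [  0  1  2  -2 ]
  [  0  3  6  -5 ]
ρ1 ← -1·ρ1
  [ 1  -2  -5   4 ]
  [ 0   1   2  -2 ]
  [ 0   3   6  -5 ]
ρ3 ← ρ3 − 3·ρ2
  [ 1  -2  -5   4 ]
  [ 0   1   2  -2 ]
  [ 0   0   0   1 ]
ρ2 ← ρ2 + 2·ρ3
  [ 1  -2  -5  4 ]
  [ 0   1   2  0 ]
  [ 0   0   0  1 ]
ρ1 ← ρ1 − 4·ρ3
  [ 1  -2  -5  0 ]
  [ 0   1   2  0 ]
  [ 0   0   0  1 ]
ρ1 ← ρ1 + 2·ρ2
  [ 1  0  -1  0 ]
  [ 0  1   2  0 ]
  [ 0  0   0  1 ]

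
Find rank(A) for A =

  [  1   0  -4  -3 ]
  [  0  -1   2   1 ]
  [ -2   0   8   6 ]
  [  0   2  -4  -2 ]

rank = 2

ρ3 -> ρ3 + 2·ρ1
  [ 1   0  -4  -3 ]
  [ 0  -1   2   1 ]
  [ 0   0   0   0 ]
  [ 0   2  -4  -2 ]
ρ2 -> -1·ρ2
  [ 1  0  -4  -3 ]
  [ 0  1  -2  -1 ]
  [ 0  0   0   0 ]
  [ 0  2  -4  -2 ]
ρ4 -> ρ4 − 2·ρ2
  [ 1  0  -4  -3 ]
  [ 0  1  -2  -1 ]
  [ 0  0   0   0 ]
  [ 0  0   0   0 ]
The reduced form has 2 nonzero rows.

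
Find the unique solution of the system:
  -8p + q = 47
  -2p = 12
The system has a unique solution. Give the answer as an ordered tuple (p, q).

(-6, -1)

Form the augmented matrix and row-reduce:
  [ -8  1  |  47 ]
  [ -2  0  |  12 ]
R1 → -1/8·R1
R2 → R2 + 2·R1
R2 → -4·R2
R1 → R1 + 1/8·R2
Reading off the last column: p = -6, q = -1.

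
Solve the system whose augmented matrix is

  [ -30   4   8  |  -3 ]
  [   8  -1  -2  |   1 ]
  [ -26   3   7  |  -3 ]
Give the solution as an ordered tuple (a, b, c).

(1/2, 1, 1)

R1 ← -1/30·R1
  [   1  -2/15  -4/15  |  1/10 ]
  [   8     -1     -2  |     1 ]
  [ -26      3      7  |    -3 ]
R2 ← R2 − 8·R1
  [   1  -2/15  -4/15  |  1/10 ]
  [   0   1/15   2/15  |   1/5 ]
  [ -26      3      7  |    -3 ]
R3 ← R3 + 26·R1
  [ 1  -2/15  -4/15  |  1/10 ]
  [ 0   1/15   2/15  |   1/5 ]
  [ 0  -7/15   1/15  |  -2/5 ]
R2 ← 15·R2
  [ 1  -2/15  -4/15  |  1/10 ]
  [ 0      1      2  |     3 ]
  [ 0  -7/15   1/15  |  -2/5 ]
R3 ← R3 + 7/15·R2
  [ 1  -2/15  -4/15  |  1/10 ]
  [ 0      1      2  |     3 ]
  [ 0      0      1  |     1 ]
R2 ← R2 − 2·R3
  [ 1  -2/15  -4/15  |  1/10 ]
  [ 0      1      0  |     1 ]
  [ 0      0      1  |     1 ]
R1 ← R1 + 4/15·R3
  [ 1  -2/15  0  |  11/30 ]
  [ 0      1  0  |      1 ]
  [ 0      0  1  |      1 ]
R1 ← R1 + 2/15·R2
  [ 1  0  0  |  1/2 ]
  [ 0  1  0  |    1 ]
  [ 0  0  1  |    1 ]
Reading off the last column: a = 1/2, b = 1, c = 1.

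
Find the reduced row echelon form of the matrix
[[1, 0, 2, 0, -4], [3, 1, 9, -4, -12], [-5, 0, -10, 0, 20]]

[[1, 0, 2, 0, -4], [0, 1, 3, -4, 0], [0, 0, 0, 0, 0]]

r2 ← r2 − 3·r1
  [  1  0    2   0  -4 ]
  [  0  1    3  -4   0 ]
  [ -5  0  -10   0  20 ]
r3 ← r3 + 5·r1
  [ 1  0  2   0  -4 ]
  [ 0  1  3  -4   0 ]
  [ 0  0  0   0   0 ]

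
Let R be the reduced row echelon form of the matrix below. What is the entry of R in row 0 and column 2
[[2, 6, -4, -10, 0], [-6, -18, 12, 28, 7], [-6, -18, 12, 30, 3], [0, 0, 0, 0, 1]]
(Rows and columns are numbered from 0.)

Multiply R1 by 1/2.
  [  1    3  -2  -5  0 ]
  [ -6  -18  12  28  7 ]
  [ -6  -18  12  30  3 ]
  [  0    0   0   0  1 ]
Add 6 times R1 to R2.
  [  1    3  -2  -5  0 ]
  [  0    0   0  -2  7 ]
  [ -6  -18  12  30  3 ]
  [  0    0   0   0  1 ]
Add 6 times R1 to R3.
  [ 1  3  -2  -5  0 ]
  [ 0  0   0  -2  7 ]
  [ 0  0   0   0  3 ]
  [ 0  0   0   0  1 ]
Multiply R2 by -1/2.
  [ 1  3  -2  -5     0 ]
  [ 0  0   0   1  -7/2 ]
  [ 0  0   0   0     3 ]
  [ 0  0   0   0     1 ]
Multiply R3 by 1/3.
  [ 1  3  -2  -5     0 ]
  [ 0  0   0   1  -7/2 ]
  [ 0  0   0   0     1 ]
  [ 0  0   0   0     1 ]
Subtract R3 from R4.
  [ 1  3  -2  -5     0 ]
  [ 0  0   0   1  -7/2 ]
  [ 0  0   0   0     1 ]
  [ 0  0   0   0     0 ]
Add 7/2 times R3 to R2.
  [ 1  3  -2  -5  0 ]
  [ 0  0   0   1  0 ]
  [ 0  0   0   0  1 ]
  [ 0  0   0   0  0 ]
Add 5 times R2 to R1.
  [ 1  3  -2  0  0 ]
  [ 0  0   0  1  0 ]
  [ 0  0   0  0  1 ]
  [ 0  0   0  0  0 ]

-2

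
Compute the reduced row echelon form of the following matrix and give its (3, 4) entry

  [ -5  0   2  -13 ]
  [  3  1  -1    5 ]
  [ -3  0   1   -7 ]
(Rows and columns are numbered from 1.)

-4

ρ1 := -1/5·ρ1
ρ2 := ρ2 − 3·ρ1
ρ3 := ρ3 + 3·ρ1
ρ3 := -5·ρ3
ρ2 := ρ2 − 1/5·ρ3
ρ1 := ρ1 + 2/5·ρ3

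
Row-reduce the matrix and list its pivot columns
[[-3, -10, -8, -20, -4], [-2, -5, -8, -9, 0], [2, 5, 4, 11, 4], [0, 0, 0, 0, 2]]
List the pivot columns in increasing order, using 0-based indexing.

ρ1 ← -1/3·ρ1
  [  1  10/3  8/3  20/3  4/3 ]
  [ -2    -5   -8    -9    0 ]
  [  2     5    4    11    4 ]
  [  0     0    0     0    2 ]
ρ2 ← ρ2 + 2·ρ1
  [ 1  10/3   8/3  20/3  4/3 ]
  [ 0   5/3  -8/3  13/3  8/3 ]
  [ 2     5     4    11    4 ]
  [ 0     0     0     0    2 ]
ρ3 ← ρ3 − 2·ρ1
  [ 1  10/3   8/3  20/3  4/3 ]
  [ 0   5/3  -8/3  13/3  8/3 ]
  [ 0  -5/3  -4/3  -7/3  4/3 ]
  [ 0     0     0     0    2 ]
ρ2 ← 3/5·ρ2
  [ 1  10/3   8/3  20/3  4/3 ]
  [ 0     1  -8/5  13/5  8/5 ]
  [ 0  -5/3  -4/3  -7/3  4/3 ]
  [ 0     0     0     0    2 ]
ρ3 ← ρ3 + 5/3·ρ2
  [ 1  10/3   8/3  20/3  4/3 ]
  [ 0     1  -8/5  13/5  8/5 ]
  [ 0     0    -4     2    4 ]
  [ 0     0     0     0    2 ]
ρ3 ← -1/4·ρ3
  [ 1  10/3   8/3  20/3  4/3 ]
  [ 0     1  -8/5  13/5  8/5 ]
  [ 0     0     1  -1/2   -1 ]
  [ 0     0     0     0    2 ]
ρ4 ← 1/2·ρ4
  [ 1  10/3   8/3  20/3  4/3 ]
  [ 0     1  -8/5  13/5  8/5 ]
  [ 0     0     1  -1/2   -1 ]
  [ 0     0     0     0    1 ]
ρ3 ← ρ3 + ρ4
  [ 1  10/3   8/3  20/3  4/3 ]
  [ 0     1  -8/5  13/5  8/5 ]
  [ 0     0     1  -1/2    0 ]
  [ 0     0     0     0    1 ]
ρ2 ← ρ2 − 8/5·ρ4
  [ 1  10/3   8/3  20/3  4/3 ]
  [ 0     1  -8/5  13/5    0 ]
  [ 0     0     1  -1/2    0 ]
  [ 0     0     0     0    1 ]
ρ1 ← ρ1 − 4/3·ρ4
  [ 1  10/3   8/3  20/3  0 ]
  [ 0     1  -8/5  13/5  0 ]
  [ 0     0     1  -1/2  0 ]
  [ 0     0     0     0  1 ]
ρ2 ← ρ2 + 8/5·ρ3
  [ 1  10/3  8/3  20/3  0 ]
  [ 0     1    0   9/5  0 ]
  [ 0     0    1  -1/2  0 ]
  [ 0     0    0     0  1 ]
ρ1 ← ρ1 − 8/3·ρ3
  [ 1  10/3  0     8  0 ]
  [ 0     1  0   9/5  0 ]
  [ 0     0  1  -1/2  0 ]
  [ 0     0  0     0  1 ]
ρ1 ← ρ1 − 10/3·ρ2
  [ 1  0  0     2  0 ]
  [ 0  1  0   9/5  0 ]
  [ 0  0  1  -1/2  0 ]
  [ 0  0  0     0  1 ]
Pivot columns are the columns containing a leading 1.

0, 1, 2, 4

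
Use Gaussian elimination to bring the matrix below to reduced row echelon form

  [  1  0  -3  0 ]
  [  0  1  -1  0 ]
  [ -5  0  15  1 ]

R3 -> R3 + 5·R1
  [ 1  0  -3  0 ]
  [ 0  1  -1  0 ]
  [ 0  0   0  1 ]

[[1, 0, -3, 0], [0, 1, -1, 0], [0, 0, 0, 1]]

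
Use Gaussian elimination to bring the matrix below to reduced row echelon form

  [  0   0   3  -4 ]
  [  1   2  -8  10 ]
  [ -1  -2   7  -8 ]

Swap r1 and r2.
  [  1   2  -8  10 ]
  [  0   0   3  -4 ]
  [ -1  -2   7  -8 ]
Add r1 to r3.
  [ 1  2  -8  10 ]
  [ 0  0   3  -4 ]
  [ 0  0  -1   2 ]
Multiply r2 by 1/3.
  [ 1  2  -8    10 ]
  [ 0  0   1  -4/3 ]
  [ 0  0  -1     2 ]
Add r2 to r3.
  [ 1  2  -8    10 ]
  [ 0  0   1  -4/3 ]
  [ 0  0   0   2/3 ]
Multiply r3 by 3/2.
  [ 1  2  -8    10 ]
  [ 0  0   1  -4/3 ]
  [ 0  0   0     1 ]
Add 4/3 times r3 to r2.
  [ 1  2  -8  10 ]
  [ 0  0   1   0 ]
  [ 0  0   0   1 ]
Subtract 10 times r3 from r1.
  [ 1  2  -8  0 ]
  [ 0  0   1  0 ]
  [ 0  0   0  1 ]
Add 8 times r2 to r1.
  [ 1  2  0  0 ]
  [ 0  0  1  0 ]
  [ 0  0  0  1 ]

[[1, 2, 0, 0], [0, 0, 1, 0], [0, 0, 0, 1]]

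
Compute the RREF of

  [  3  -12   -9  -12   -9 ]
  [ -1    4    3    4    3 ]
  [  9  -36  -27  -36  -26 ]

R1 → 1/3·R1
R2 → R2 + R1
R3 → R3 − 9·R1
R2 <=> R3
R1 → R1 + 3·R2

[[1, -4, -3, -4, 0], [0, 0, 0, 0, 1], [0, 0, 0, 0, 0]]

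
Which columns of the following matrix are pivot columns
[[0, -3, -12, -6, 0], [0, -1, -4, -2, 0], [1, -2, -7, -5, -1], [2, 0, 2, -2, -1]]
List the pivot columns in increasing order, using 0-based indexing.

0, 1, 4

r1 <-> r3
  [ 1  -2   -7  -5  -1 ]
  [ 0  -1   -4  -2   0 ]
  [ 0  -3  -12  -6   0 ]
  [ 2   0    2  -2  -1 ]
r4 → r4 − 2·r1
  [ 1  -2   -7  -5  -1 ]
  [ 0  -1   -4  -2   0 ]
  [ 0  -3  -12  -6   0 ]
  [ 0   4   16   8   1 ]
r2 → -1·r2
  [ 1  -2   -7  -5  -1 ]
  [ 0   1    4   2   0 ]
  [ 0  -3  -12  -6   0 ]
  [ 0   4   16   8   1 ]
r3 → r3 + 3·r2
  [ 1  -2  -7  -5  -1 ]
  [ 0   1   4   2   0 ]
  [ 0   0   0   0   0 ]
  [ 0   4  16   8   1 ]
r4 → r4 − 4·r2
  [ 1  -2  -7  -5  -1 ]
  [ 0   1   4   2   0 ]
  [ 0   0   0   0   0 ]
  [ 0   0   0   0   1 ]
r3 <-> r4
  [ 1  -2  -7  -5  -1 ]
  [ 0   1   4   2   0 ]
  [ 0   0   0   0   1 ]
  [ 0   0   0   0   0 ]
r1 → r1 + r3
  [ 1  -2  -7  -5  0 ]
  [ 0   1   4   2  0 ]
  [ 0   0   0   0  1 ]
  [ 0   0   0   0  0 ]
r1 → r1 + 2·r2
  [ 1  0  1  -1  0 ]
  [ 0  1  4   2  0 ]
  [ 0  0  0   0  1 ]
  [ 0  0  0   0  0 ]
Pivot columns are the columns containing a leading 1.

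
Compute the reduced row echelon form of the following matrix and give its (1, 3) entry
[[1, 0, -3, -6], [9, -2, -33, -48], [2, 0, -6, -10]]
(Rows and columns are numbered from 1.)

-3

ρ2 := ρ2 − 9·ρ1
ρ3 := ρ3 − 2·ρ1
ρ2 := -1/2·ρ2
ρ3 := 1/2·ρ3
ρ2 := ρ2 + 3·ρ3
ρ1 := ρ1 + 6·ρ3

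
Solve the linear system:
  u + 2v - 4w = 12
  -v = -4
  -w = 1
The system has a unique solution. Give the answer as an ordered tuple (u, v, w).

(0, 4, -1)

Form the augmented matrix and row-reduce:
  [ 1   2  -4  |  12 ]
  [ 0  -1   0  |  -4 ]
  [ 0   0  -1  |   1 ]
ρ2 -> -1·ρ2
  [ 1  2  -4  |  12 ]
  [ 0  1   0  |   4 ]
  [ 0  0  -1  |   1 ]
ρ3 -> -1·ρ3
  [ 1  2  -4  |  12 ]
  [ 0  1   0  |   4 ]
  [ 0  0   1  |  -1 ]
ρ1 -> ρ1 + 4·ρ3
  [ 1  2  0  |   8 ]
  [ 0  1  0  |   4 ]
  [ 0  0  1  |  -1 ]
ρ1 -> ρ1 − 2·ρ2
  [ 1  0  0  |   0 ]
  [ 0  1  0  |   4 ]
  [ 0  0  1  |  -1 ]
Reading off the last column: u = 0, v = 4, w = -1.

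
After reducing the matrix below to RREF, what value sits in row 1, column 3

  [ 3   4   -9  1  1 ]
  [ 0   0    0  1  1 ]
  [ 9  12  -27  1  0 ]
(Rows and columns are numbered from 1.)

-3

Multiply R1 by 1/3.
  [ 1  4/3   -3  1/3  1/3 ]
  [ 0    0    0    1    1 ]
  [ 9   12  -27    1    0 ]
Subtract 9 times R1 from R3.
  [ 1  4/3  -3  1/3  1/3 ]
  [ 0    0   0    1    1 ]
  [ 0    0   0   -2   -3 ]
Add 2 times R2 to R3.
  [ 1  4/3  -3  1/3  1/3 ]
  [ 0    0   0    1    1 ]
  [ 0    0   0    0   -1 ]
Multiply R3 by -1.
  [ 1  4/3  -3  1/3  1/3 ]
  [ 0    0   0    1    1 ]
  [ 0    0   0    0    1 ]
Subtract R3 from R2.
  [ 1  4/3  -3  1/3  1/3 ]
  [ 0    0   0    1    0 ]
  [ 0    0   0    0    1 ]
Subtract 1/3 times R3 from R1.
  [ 1  4/3  -3  1/3  0 ]
  [ 0    0   0    1  0 ]
  [ 0    0   0    0  1 ]
Subtract 1/3 times R2 from R1.
  [ 1  4/3  -3  0  0 ]
  [ 0    0   0  1  0 ]
  [ 0    0   0  0  1 ]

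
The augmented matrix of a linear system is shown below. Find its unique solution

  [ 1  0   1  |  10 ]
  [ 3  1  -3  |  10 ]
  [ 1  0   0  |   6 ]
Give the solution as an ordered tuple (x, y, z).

r2 := r2 − 3·r1
  [ 1  0   1  |   10 ]
  [ 0  1  -6  |  -20 ]
  [ 1  0   0  |    6 ]
r3 := r3 − r1
  [ 1  0   1  |   10 ]
  [ 0  1  -6  |  -20 ]
  [ 0  0  -1  |   -4 ]
r3 := -1·r3
  [ 1  0   1  |   10 ]
  [ 0  1  -6  |  -20 ]
  [ 0  0   1  |    4 ]
r2 := r2 + 6·r3
  [ 1  0  1  |  10 ]
  [ 0  1  0  |   4 ]
  [ 0  0  1  |   4 ]
r1 := r1 − r3
  [ 1  0  0  |  6 ]
  [ 0  1  0  |  4 ]
  [ 0  0  1  |  4 ]
Reading off the last column: x = 6, y = 4, z = 4.

(6, 4, 4)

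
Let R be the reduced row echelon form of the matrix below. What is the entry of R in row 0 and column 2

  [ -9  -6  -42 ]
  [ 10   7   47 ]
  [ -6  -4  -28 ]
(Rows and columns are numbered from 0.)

r1 ← -1/9·r1
r2 ← r2 − 10·r1
r3 ← r3 + 6·r1
r2 ← 3·r2
r1 ← r1 − 2/3·r2

4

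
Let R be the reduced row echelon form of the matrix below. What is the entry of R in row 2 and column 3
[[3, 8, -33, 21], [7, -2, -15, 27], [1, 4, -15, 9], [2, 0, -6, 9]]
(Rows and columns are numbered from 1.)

Multiply R1 by 1/3.
  [ 1  8/3  -11   7 ]
  [ 7   -2  -15  27 ]
  [ 1    4  -15   9 ]
  [ 2    0   -6   9 ]
Subtract 7 times R1 from R2.
  [ 1    8/3  -11    7 ]
  [ 0  -62/3   62  -22 ]
  [ 1      4  -15    9 ]
  [ 2      0   -6    9 ]
Subtract R1 from R3.
  [ 1    8/3  -11    7 ]
  [ 0  -62/3   62  -22 ]
  [ 0    4/3   -4    2 ]
  [ 2      0   -6    9 ]
Subtract 2 times R1 from R4.
  [ 1    8/3  -11    7 ]
  [ 0  -62/3   62  -22 ]
  [ 0    4/3   -4    2 ]
  [ 0  -16/3   16   -5 ]
Multiply R2 by -3/62.
  [ 1    8/3  -11      7 ]
  [ 0      1   -3  33/31 ]
  [ 0    4/3   -4      2 ]
  [ 0  -16/3   16     -5 ]
Subtract 4/3 times R2 from R3.
  [ 1    8/3  -11      7 ]
  [ 0      1   -3  33/31 ]
  [ 0      0    0  18/31 ]
  [ 0  -16/3   16     -5 ]
Add 16/3 times R2 to R4.
  [ 1  8/3  -11      7 ]
  [ 0    1   -3  33/31 ]
  [ 0    0    0  18/31 ]
  [ 0    0    0  21/31 ]
Multiply R3 by 31/18.
  [ 1  8/3  -11      7 ]
  [ 0    1   -3  33/31 ]
  [ 0    0    0      1 ]
  [ 0    0    0  21/31 ]
Subtract 21/31 times R3 from R4.
  [ 1  8/3  -11      7 ]
  [ 0    1   -3  33/31 ]
  [ 0    0    0      1 ]
  [ 0    0    0      0 ]
Subtract 33/31 times R3 from R2.
  [ 1  8/3  -11  7 ]
  [ 0    1   -3  0 ]
  [ 0    0    0  1 ]
  [ 0    0    0  0 ]
Subtract 7 times R3 from R1.
  [ 1  8/3  -11  0 ]
  [ 0    1   -3  0 ]
  [ 0    0    0  1 ]
  [ 0    0    0  0 ]
Subtract 8/3 times R2 from R1.
  [ 1  0  -3  0 ]
  [ 0  1  -3  0 ]
  [ 0  0   0  1 ]
  [ 0  0   0  0 ]

-3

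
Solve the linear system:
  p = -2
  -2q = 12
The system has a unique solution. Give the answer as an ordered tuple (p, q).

Form the augmented matrix and row-reduce:
  [ 1   0  |  -2 ]
  [ 0  -2  |  12 ]
R2 := -1/2·R2
  [ 1  0  |  -2 ]
  [ 0  1  |  -6 ]
Reading off the last column: p = -2, q = -6.

(-2, -6)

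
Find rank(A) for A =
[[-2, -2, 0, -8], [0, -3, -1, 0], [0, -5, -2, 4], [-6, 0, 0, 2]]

R1 -> -1/2·R1
R4 -> R4 + 6·R1
R2 -> -1/3·R2
R3 -> R3 + 5·R2
R4 -> R4 − 6·R2
R3 -> -3·R3
R4 -> R4 + 2·R3
R4 -> 1/2·R4
R3 -> R3 + 12·R4
R1 -> R1 − 4·R4
R2 -> R2 − 1/3·R3
R1 -> R1 − R2
The reduced form has 4 nonzero rows.

rank = 4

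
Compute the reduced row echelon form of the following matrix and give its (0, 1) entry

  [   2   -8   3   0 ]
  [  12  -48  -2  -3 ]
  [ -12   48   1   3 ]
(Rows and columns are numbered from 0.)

Multiply R1 by 1/2.
Subtract 12 times R1 from R2.
Add 12 times R1 to R3.
Multiply R2 by -1/20.
Subtract 19 times R2 from R3.
Multiply R3 by 20/3.
Subtract 3/20 times R3 from R2.
Subtract 3/2 times R2 from R1.

-4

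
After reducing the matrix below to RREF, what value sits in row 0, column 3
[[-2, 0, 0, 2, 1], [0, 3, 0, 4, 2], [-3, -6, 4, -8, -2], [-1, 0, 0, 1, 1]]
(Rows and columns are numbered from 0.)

-1

r1 ← -1/2·r1
r3 ← r3 + 3·r1
r4 ← r4 + r1
r2 ← 1/3·r2
r3 ← r3 + 6·r2
r3 ← 1/4·r3
r4 ← 2·r4
r3 ← r3 − 1/8·r4
r2 ← r2 − 2/3·r4
r1 ← r1 + 1/2·r4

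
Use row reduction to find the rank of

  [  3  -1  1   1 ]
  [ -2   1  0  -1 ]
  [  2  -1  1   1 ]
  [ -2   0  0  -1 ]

R1 := 1/3·R1
  [  1  -1/3  1/3  1/3 ]
  [ -2     1    0   -1 ]
  [  2    -1    1    1 ]
  [ -2     0    0   -1 ]
R2 := R2 + 2·R1
  [  1  -1/3  1/3   1/3 ]
  [  0   1/3  2/3  -1/3 ]
  [  2    -1    1     1 ]
  [ -2     0    0    -1 ]
R3 := R3 − 2·R1
  [  1  -1/3  1/3   1/3 ]
  [  0   1/3  2/3  -1/3 ]
  [  0  -1/3  1/3   1/3 ]
  [ -2     0    0    -1 ]
R4 := R4 + 2·R1
  [ 1  -1/3  1/3   1/3 ]
  [ 0   1/3  2/3  -1/3 ]
  [ 0  -1/3  1/3   1/3 ]
  [ 0  -2/3  2/3  -1/3 ]
R2 := 3·R2
  [ 1  -1/3  1/3   1/3 ]
  [ 0     1    2    -1 ]
  [ 0  -1/3  1/3   1/3 ]
  [ 0  -2/3  2/3  -1/3 ]
R3 := R3 + 1/3·R2
  [ 1  -1/3  1/3   1/3 ]
  [ 0     1    2    -1 ]
  [ 0     0    1     0 ]
  [ 0  -2/3  2/3  -1/3 ]
R4 := R4 + 2/3·R2
  [ 1  -1/3  1/3  1/3 ]
  [ 0     1    2   -1 ]
  [ 0     0    1    0 ]
  [ 0     0    2   -1 ]
R4 := R4 − 2·R3
  [ 1  -1/3  1/3  1/3 ]
  [ 0     1    2   -1 ]
  [ 0     0    1    0 ]
  [ 0     0    0   -1 ]
R4 := -1·R4
  [ 1  -1/3  1/3  1/3 ]
  [ 0     1    2   -1 ]
  [ 0     0    1    0 ]
  [ 0     0    0    1 ]
R2 := R2 + R4
  [ 1  -1/3  1/3  1/3 ]
  [ 0     1    2    0 ]
  [ 0     0    1    0 ]
  [ 0     0    0    1 ]
R1 := R1 − 1/3·R4
  [ 1  -1/3  1/3  0 ]
  [ 0     1    2  0 ]
  [ 0     0    1  0 ]
  [ 0     0    0  1 ]
R2 := R2 − 2·R3
  [ 1  -1/3  1/3  0 ]
  [ 0     1    0  0 ]
  [ 0     0    1  0 ]
  [ 0     0    0  1 ]
R1 := R1 − 1/3·R3
  [ 1  -1/3  0  0 ]
  [ 0     1  0  0 ]
  [ 0     0  1  0 ]
  [ 0     0  0  1 ]
R1 := R1 + 1/3·R2
  [ 1  0  0  0 ]
  [ 0  1  0  0 ]
  [ 0  0  1  0 ]
  [ 0  0  0  1 ]
The reduced form has 4 nonzero rows.

rank = 4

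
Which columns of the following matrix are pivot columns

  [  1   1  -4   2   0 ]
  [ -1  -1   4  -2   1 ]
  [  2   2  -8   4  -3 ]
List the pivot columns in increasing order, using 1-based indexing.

R2 := R2 + R1
  [ 1  1  -4  2   0 ]
  [ 0  0   0  0   1 ]
  [ 2  2  -8  4  -3 ]
R3 := R3 − 2·R1
  [ 1  1  -4  2   0 ]
  [ 0  0   0  0   1 ]
  [ 0  0   0  0  -3 ]
R3 := R3 + 3·R2
  [ 1  1  -4  2  0 ]
  [ 0  0   0  0  1 ]
  [ 0  0   0  0  0 ]
Pivot columns are the columns containing a leading 1.

1, 5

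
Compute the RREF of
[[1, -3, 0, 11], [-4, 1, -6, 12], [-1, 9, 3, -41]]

[[1, 0, 0, -1], [0, 1, 0, -4], [0, 0, 1, -2]]

Add 4 times r1 to r2.
  [  1   -3   0   11 ]
  [  0  -11  -6   56 ]
  [ -1    9   3  -41 ]
Add r1 to r3.
  [ 1   -3   0   11 ]
  [ 0  -11  -6   56 ]
  [ 0    6   3  -30 ]
Multiply r2 by -1/11.
  [ 1  -3     0      11 ]
  [ 0   1  6/11  -56/11 ]
  [ 0   6     3     -30 ]
Subtract 6 times r2 from r3.
  [ 1  -3      0      11 ]
  [ 0   1   6/11  -56/11 ]
  [ 0   0  -3/11    6/11 ]
Multiply r3 by -11/3.
  [ 1  -3     0      11 ]
  [ 0   1  6/11  -56/11 ]
  [ 0   0     1      -2 ]
Subtract 6/11 times r3 from r2.
  [ 1  -3  0  11 ]
  [ 0   1  0  -4 ]
  [ 0   0  1  -2 ]
Add 3 times r2 to r1.
  [ 1  0  0  -1 ]
  [ 0  1  0  -4 ]
  [ 0  0  1  -2 ]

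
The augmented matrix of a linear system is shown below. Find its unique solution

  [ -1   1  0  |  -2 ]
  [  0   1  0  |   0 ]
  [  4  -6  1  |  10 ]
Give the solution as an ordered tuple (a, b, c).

(2, 0, 2)

Multiply R1 by -1.
  [ 1  -1  0  |   2 ]
  [ 0   1  0  |   0 ]
  [ 4  -6  1  |  10 ]
Subtract 4 times R1 from R3.
  [ 1  -1  0  |  2 ]
  [ 0   1  0  |  0 ]
  [ 0  -2  1  |  2 ]
Add 2 times R2 to R3.
  [ 1  -1  0  |  2 ]
  [ 0   1  0  |  0 ]
  [ 0   0  1  |  2 ]
Add R2 to R1.
  [ 1  0  0  |  2 ]
  [ 0  1  0  |  0 ]
  [ 0  0  1  |  2 ]
Reading off the last column: a = 2, b = 0, c = 2.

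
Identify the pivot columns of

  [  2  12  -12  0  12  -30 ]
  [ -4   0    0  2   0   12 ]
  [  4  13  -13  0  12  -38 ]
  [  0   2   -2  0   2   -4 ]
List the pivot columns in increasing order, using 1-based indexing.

r1 := 1/2·r1
  [  1   6   -6  0   6  -15 ]
  [ -4   0    0  2   0   12 ]
  [  4  13  -13  0  12  -38 ]
  [  0   2   -2  0   2   -4 ]
r2 := r2 + 4·r1
  [ 1   6   -6  0   6  -15 ]
  [ 0  24  -24  2  24  -48 ]
  [ 4  13  -13  0  12  -38 ]
  [ 0   2   -2  0   2   -4 ]
r3 := r3 − 4·r1
  [ 1    6   -6  0    6  -15 ]
  [ 0   24  -24  2   24  -48 ]
  [ 0  -11   11  0  -12   22 ]
  [ 0    2   -2  0    2   -4 ]
r2 := 1/24·r2
  [ 1    6  -6     0    6  -15 ]
  [ 0    1  -1  1/12    1   -2 ]
  [ 0  -11  11     0  -12   22 ]
  [ 0    2  -2     0    2   -4 ]
r3 := r3 + 11·r2
  [ 1  6  -6      0   6  -15 ]
  [ 0  1  -1   1/12   1   -2 ]
  [ 0  0   0  11/12  -1    0 ]
  [ 0  2  -2      0   2   -4 ]
r4 := r4 − 2·r2
  [ 1  6  -6      0   6  -15 ]
  [ 0  1  -1   1/12   1   -2 ]
  [ 0  0   0  11/12  -1    0 ]
  [ 0  0   0   -1/6   0    0 ]
r3 := 12/11·r3
  [ 1  6  -6     0       6  -15 ]
  [ 0  1  -1  1/12       1   -2 ]
  [ 0  0   0     1  -12/11    0 ]
  [ 0  0   0  -1/6       0    0 ]
r4 := r4 + 1/6·r3
  [ 1  6  -6     0       6  -15 ]
  [ 0  1  -1  1/12       1   -2 ]
  [ 0  0   0     1  -12/11    0 ]
  [ 0  0   0     0   -2/11    0 ]
r4 := -11/2·r4
  [ 1  6  -6     0       6  -15 ]
  [ 0  1  -1  1/12       1   -2 ]
  [ 0  0   0     1  -12/11    0 ]
  [ 0  0   0     0       1    0 ]
r3 := r3 + 12/11·r4
  [ 1  6  -6     0  6  -15 ]
  [ 0  1  -1  1/12  1   -2 ]
  [ 0  0   0     1  0    0 ]
  [ 0  0   0     0  1    0 ]
r2 := r2 − r4
  [ 1  6  -6     0  6  -15 ]
  [ 0  1  -1  1/12  0   -2 ]
  [ 0  0   0     1  0    0 ]
  [ 0  0   0     0  1    0 ]
r1 := r1 − 6·r4
  [ 1  6  -6     0  0  -15 ]
  [ 0  1  -1  1/12  0   -2 ]
  [ 0  0   0     1  0    0 ]
  [ 0  0   0     0  1    0 ]
r2 := r2 − 1/12·r3
  [ 1  6  -6  0  0  -15 ]
  [ 0  1  -1  0  0   -2 ]
  [ 0  0   0  1  0    0 ]
  [ 0  0   0  0  1    0 ]
r1 := r1 − 6·r2
  [ 1  0   0  0  0  -3 ]
  [ 0  1  -1  0  0  -2 ]
  [ 0  0   0  1  0   0 ]
  [ 0  0   0  0  1   0 ]
Pivot columns are the columns containing a leading 1.

1, 2, 4, 5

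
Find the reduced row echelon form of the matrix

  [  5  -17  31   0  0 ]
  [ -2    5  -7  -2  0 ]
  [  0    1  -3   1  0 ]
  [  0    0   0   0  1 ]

[[1, 0, -4, 0, 0], [0, 1, -3, 0, 0], [0, 0, 0, 1, 0], [0, 0, 0, 0, 1]]

ρ1 ← 1/5·ρ1
  [  1  -17/5  31/5   0  0 ]
  [ -2      5    -7  -2  0 ]
  [  0      1    -3   1  0 ]
  [  0      0     0   0  1 ]
ρ2 ← ρ2 + 2·ρ1
  [ 1  -17/5  31/5   0  0 ]
  [ 0   -9/5  27/5  -2  0 ]
  [ 0      1    -3   1  0 ]
  [ 0      0     0   0  1 ]
ρ2 ← -5/9·ρ2
  [ 1  -17/5  31/5     0  0 ]
  [ 0      1    -3  10/9  0 ]
  [ 0      1    -3     1  0 ]
  [ 0      0     0     0  1 ]
ρ3 ← ρ3 − ρ2
  [ 1  -17/5  31/5     0  0 ]
  [ 0      1    -3  10/9  0 ]
  [ 0      0     0  -1/9  0 ]
  [ 0      0     0     0  1 ]
ρ3 ← -9·ρ3
  [ 1  -17/5  31/5     0  0 ]
  [ 0      1    -3  10/9  0 ]
  [ 0      0     0     1  0 ]
  [ 0      0     0     0  1 ]
ρ2 ← ρ2 − 10/9·ρ3
  [ 1  -17/5  31/5  0  0 ]
  [ 0      1    -3  0  0 ]
  [ 0      0     0  1  0 ]
  [ 0      0     0  0  1 ]
ρ1 ← ρ1 + 17/5·ρ2
  [ 1  0  -4  0  0 ]
  [ 0  1  -3  0  0 ]
  [ 0  0   0  1  0 ]
  [ 0  0   0  0  1 ]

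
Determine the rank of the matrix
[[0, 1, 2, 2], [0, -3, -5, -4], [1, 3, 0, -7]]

rank = 3

Swap ρ1 and ρ3.
Multiply ρ2 by -1/3.
Subtract ρ2 from ρ3.
Multiply ρ3 by 3.
Subtract 5/3 times ρ3 from ρ2.
Subtract 3 times ρ2 from ρ1.
The reduced form has 3 nonzero rows.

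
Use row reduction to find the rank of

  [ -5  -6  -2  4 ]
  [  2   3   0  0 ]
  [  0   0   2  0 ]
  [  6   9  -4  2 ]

rank = 4

r1 := -1/5·r1
  [ 1  6/5  2/5  -4/5 ]
  [ 2    3    0     0 ]
  [ 0    0    2     0 ]
  [ 6    9   -4     2 ]
r2 := r2 − 2·r1
  [ 1  6/5   2/5  -4/5 ]
  [ 0  3/5  -4/5   8/5 ]
  [ 0    0     2     0 ]
  [ 6    9    -4     2 ]
r4 := r4 − 6·r1
  [ 1  6/5    2/5  -4/5 ]
  [ 0  3/5   -4/5   8/5 ]
  [ 0    0      2     0 ]
  [ 0  9/5  -32/5  34/5 ]
r2 := 5/3·r2
  [ 1  6/5    2/5  -4/5 ]
  [ 0    1   -4/3   8/3 ]
  [ 0    0      2     0 ]
  [ 0  9/5  -32/5  34/5 ]
r4 := r4 − 9/5·r2
  [ 1  6/5   2/5  -4/5 ]
  [ 0    1  -4/3   8/3 ]
  [ 0    0     2     0 ]
  [ 0    0    -4     2 ]
r3 := 1/2·r3
  [ 1  6/5   2/5  -4/5 ]
  [ 0    1  -4/3   8/3 ]
  [ 0    0     1     0 ]
  [ 0    0    -4     2 ]
r4 := r4 + 4·r3
  [ 1  6/5   2/5  -4/5 ]
  [ 0    1  -4/3   8/3 ]
  [ 0    0     1     0 ]
  [ 0    0     0     2 ]
r4 := 1/2·r4
  [ 1  6/5   2/5  -4/5 ]
  [ 0    1  -4/3   8/3 ]
  [ 0    0     1     0 ]
  [ 0    0     0     1 ]
r2 := r2 − 8/3·r4
  [ 1  6/5   2/5  -4/5 ]
  [ 0    1  -4/3     0 ]
  [ 0    0     1     0 ]
  [ 0    0     0     1 ]
r1 := r1 + 4/5·r4
  [ 1  6/5   2/5  0 ]
  [ 0    1  -4/3  0 ]
  [ 0    0     1  0 ]
  [ 0    0     0  1 ]
r2 := r2 + 4/3·r3
  [ 1  6/5  2/5  0 ]
  [ 0    1    0  0 ]
  [ 0    0    1  0 ]
  [ 0    0    0  1 ]
r1 := r1 − 2/5·r3
  [ 1  6/5  0  0 ]
  [ 0    1  0  0 ]
  [ 0    0  1  0 ]
  [ 0    0  0  1 ]
r1 := r1 − 6/5·r2
  [ 1  0  0  0 ]
  [ 0  1  0  0 ]
  [ 0  0  1  0 ]
  [ 0  0  0  1 ]
The reduced form has 4 nonzero rows.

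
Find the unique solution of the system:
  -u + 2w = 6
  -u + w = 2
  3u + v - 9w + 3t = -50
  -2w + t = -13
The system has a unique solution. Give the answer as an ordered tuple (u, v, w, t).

Form the augmented matrix and row-reduce:
  [ -1  0   2  0  |    6 ]
  [ -1  0   1  0  |    2 ]
  [  3  1  -9  3  |  -50 ]
  [  0  0  -2  1  |  -13 ]
Multiply R1 by -1.
  [  1  0  -2  0  |   -6 ]
  [ -1  0   1  0  |    2 ]
  [  3  1  -9  3  |  -50 ]
  [  0  0  -2  1  |  -13 ]
Add R1 to R2.
  [ 1  0  -2  0  |   -6 ]
  [ 0  0  -1  0  |   -4 ]
  [ 3  1  -9  3  |  -50 ]
  [ 0  0  -2  1  |  -13 ]
Subtract 3 times R1 from R3.
  [ 1  0  -2  0  |   -6 ]
  [ 0  0  -1  0  |   -4 ]
  [ 0  1  -3  3  |  -32 ]
  [ 0  0  -2  1  |  -13 ]
Swap R2 and R3.
  [ 1  0  -2  0  |   -6 ]
  [ 0  1  -3  3  |  -32 ]
  [ 0  0  -1  0  |   -4 ]
  [ 0  0  -2  1  |  -13 ]
Multiply R3 by -1.
  [ 1  0  -2  0  |   -6 ]
  [ 0  1  -3  3  |  -32 ]
  [ 0  0   1  0  |    4 ]
  [ 0  0  -2  1  |  -13 ]
Add 2 times R3 to R4.
  [ 1  0  -2  0  |   -6 ]
  [ 0  1  -3  3  |  -32 ]
  [ 0  0   1  0  |    4 ]
  [ 0  0   0  1  |   -5 ]
Subtract 3 times R4 from R2.
  [ 1  0  -2  0  |   -6 ]
  [ 0  1  -3  0  |  -17 ]
  [ 0  0   1  0  |    4 ]
  [ 0  0   0  1  |   -5 ]
Add 3 times R3 to R2.
  [ 1  0  -2  0  |  -6 ]
  [ 0  1   0  0  |  -5 ]
  [ 0  0   1  0  |   4 ]
  [ 0  0   0  1  |  -5 ]
Add 2 times R3 to R1.
  [ 1  0  0  0  |   2 ]
  [ 0  1  0  0  |  -5 ]
  [ 0  0  1  0  |   4 ]
  [ 0  0  0  1  |  -5 ]
Reading off the last column: u = 2, v = -5, w = 4, t = -5.

(2, -5, 4, -5)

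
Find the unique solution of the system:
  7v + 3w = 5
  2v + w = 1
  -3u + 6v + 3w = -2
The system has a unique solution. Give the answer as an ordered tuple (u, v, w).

(5/3, 2, -3)

Form the augmented matrix and row-reduce:
  [  0  7  3  |   5 ]
  [  0  2  1  |   1 ]
  [ -3  6  3  |  -2 ]
R1 ↔ R3
  [ -3  6  3  |  -2 ]
  [  0  2  1  |   1 ]
  [  0  7  3  |   5 ]
R1 -> -1/3·R1
  [ 1  -2  -1  |  2/3 ]
  [ 0   2   1  |    1 ]
  [ 0   7   3  |    5 ]
R2 -> 1/2·R2
  [ 1  -2   -1  |  2/3 ]
  [ 0   1  1/2  |  1/2 ]
  [ 0   7    3  |    5 ]
R3 -> R3 − 7·R2
  [ 1  -2    -1  |  2/3 ]
  [ 0   1   1/2  |  1/2 ]
  [ 0   0  -1/2  |  3/2 ]
R3 -> -2·R3
  [ 1  -2   -1  |  2/3 ]
  [ 0   1  1/2  |  1/2 ]
  [ 0   0    1  |   -3 ]
R2 -> R2 − 1/2·R3
  [ 1  -2  -1  |  2/3 ]
  [ 0   1   0  |    2 ]
  [ 0   0   1  |   -3 ]
R1 -> R1 + R3
  [ 1  -2  0  |  -7/3 ]
  [ 0   1  0  |     2 ]
  [ 0   0  1  |    -3 ]
R1 -> R1 + 2·R2
  [ 1  0  0  |  5/3 ]
  [ 0  1  0  |    2 ]
  [ 0  0  1  |   -3 ]
Reading off the last column: u = 5/3, v = 2, w = -3.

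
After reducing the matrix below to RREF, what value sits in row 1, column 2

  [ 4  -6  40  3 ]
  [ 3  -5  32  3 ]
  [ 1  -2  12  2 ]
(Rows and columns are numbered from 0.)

-4

ρ1 -> 1/4·ρ1
  [ 1  -3/2  10  3/4 ]
  [ 3    -5  32    3 ]
  [ 1    -2  12    2 ]
ρ2 -> ρ2 − 3·ρ1
  [ 1  -3/2  10  3/4 ]
  [ 0  -1/2   2  3/4 ]
  [ 1    -2  12    2 ]
ρ3 -> ρ3 − ρ1
  [ 1  -3/2  10  3/4 ]
  [ 0  -1/2   2  3/4 ]
  [ 0  -1/2   2  5/4 ]
ρ2 -> -2·ρ2
  [ 1  -3/2  10   3/4 ]
  [ 0     1  -4  -3/2 ]
  [ 0  -1/2   2   5/4 ]
ρ3 -> ρ3 + 1/2·ρ2
  [ 1  -3/2  10   3/4 ]
  [ 0     1  -4  -3/2 ]
  [ 0     0   0   1/2 ]
ρ3 -> 2·ρ3
  [ 1  -3/2  10   3/4 ]
  [ 0     1  -4  -3/2 ]
  [ 0     0   0     1 ]
ρ2 -> ρ2 + 3/2·ρ3
  [ 1  -3/2  10  3/4 ]
  [ 0     1  -4    0 ]
  [ 0     0   0    1 ]
ρ1 -> ρ1 − 3/4·ρ3
  [ 1  -3/2  10  0 ]
  [ 0     1  -4  0 ]
  [ 0     0   0  1 ]
ρ1 -> ρ1 + 3/2·ρ2
  [ 1  0   4  0 ]
  [ 0  1  -4  0 ]
  [ 0  0   0  1 ]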